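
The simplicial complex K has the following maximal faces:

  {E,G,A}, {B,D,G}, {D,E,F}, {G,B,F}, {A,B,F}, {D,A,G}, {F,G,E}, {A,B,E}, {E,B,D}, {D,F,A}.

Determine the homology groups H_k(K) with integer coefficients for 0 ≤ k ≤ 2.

H_0 = Z,  H_1 = Z_2,  H_2 = 0.

Take the total order A < B < D < E < F < G on the vertex set. Then K (dimension 2) consists of the simplices:

  0-simplices (6): A, B, D, E, F, G
  1-simplices (15): AB, AD, AE, AF, AG, BD, BE, BF, BG, DE, DF, DG, EF, EG, FG
  2-simplices (10): ABE, ABF, ADF, ADG, AEG, BDE, BDG, BFG, DEF, EFG

giving chain groups C_0 ≅ Z^6, C_1 ≅ Z^15, C_2 ≅ Z^10.

∂_1: C_1 → C_0 is given by ∂[p,q] = [q] − [p]. For instance
  ∂AF = F − A.
The 6×15 boundary matrix has rank 5 and Smith normal form diag(1,1,1,1,1).

∂_2: C_2 → C_1 maps a triangle to the signed sum of its edges. For instance
  ∂BDG = DG − BG + BD,
  ∂DEF = EF − DF + DE.
This gives a 15×10 integer matrix of rank 10; reducing to Smith normal form yields diagonal entries (1,1,1,1,1,1,1,1,1,2).

Computing H_k = (kernel of ∂_k) / (image of ∂_{k+1}):

  H_0: rank C_0 − rank ∂_1 = 6 − 5 = 1, and the invariant factors of ∂_1 are all 1, so H_0 = Z.
  H_1: rank ker ∂_1 − rank ∂_2 = (15 − 5) − 10 = 0, and ∂_2 has invariant factor 2 > 1, so H_1 = Z_2.
  H_2: rank ker ∂_2 − rank ∂_3 = (10 − 10) − 0 = 0, and there is no ∂_3, so H_2 = 0.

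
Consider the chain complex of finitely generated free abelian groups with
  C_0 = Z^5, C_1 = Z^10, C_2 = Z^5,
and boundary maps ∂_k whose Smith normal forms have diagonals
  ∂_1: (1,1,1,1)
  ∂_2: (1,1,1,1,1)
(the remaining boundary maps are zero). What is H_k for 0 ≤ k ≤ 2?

H_0 ≅ Z,  H_1 ≅ Z,  H_2 = 0.

H_0: b_0 = 5 − 0 − 4 = 1; torsion from ∂_1 factors > 1: none. So H_0 ≅ Z.
H_1: b_1 = 10 − 4 − 5 = 1; torsion from ∂_2 factors > 1: none. So H_1 ≅ Z.
H_2: b_2 = 5 − 5 − 0 = 0; torsion from ∂_3 factors > 1: none. So H_2 ≅ 0.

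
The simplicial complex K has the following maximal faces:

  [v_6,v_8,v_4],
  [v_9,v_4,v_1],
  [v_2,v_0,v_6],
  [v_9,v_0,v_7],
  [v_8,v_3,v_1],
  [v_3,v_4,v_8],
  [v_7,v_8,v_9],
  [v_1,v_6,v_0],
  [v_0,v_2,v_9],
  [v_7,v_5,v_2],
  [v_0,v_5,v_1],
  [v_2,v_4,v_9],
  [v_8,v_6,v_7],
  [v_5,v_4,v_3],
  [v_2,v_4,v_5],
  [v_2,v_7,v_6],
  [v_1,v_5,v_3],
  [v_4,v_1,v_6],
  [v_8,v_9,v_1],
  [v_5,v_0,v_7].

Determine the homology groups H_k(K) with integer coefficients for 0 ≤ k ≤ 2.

Order the vertices as v_0 < v_1 < v_2 < v_3 < v_4 < v_5 < v_6 < v_7 < v_8 < v_9. Listing each simplex with vertices in this order, K has dimension 2 with simplices:

  0-simplices (10): [v_0], [v_1], [v_2], [v_3], [v_4], [v_5], [v_6], [v_7], [v_8], [v_9]
  1-simplices (30): (30 of them)
  2-simplices (20): (20 of them)

giving chain groups C_0 ≅ Z^10, C_1 ≅ Z^30, C_2 ≅ Z^20.

The boundary map ∂_1: C_1 → C_0 maps an edge to its endpoints' difference, ∂[p,q] = q − p.
As a 10×30 matrix over Z this has rank 9, with invariant factors (1,1,1,1,1,1,1,1,1).

Boundary ∂_2: C_2 → C_1 acts by ∂[p,q,r] = [q,r] − [p,r] + [p,q]. For instance
  ∂[v_1,v_8,v_9] = [v_8,v_9] − [v_1,v_9] + [v_1,v_8],
  ∂[v_1,v_4,v_6] = [v_4,v_6] − [v_1,v_6] + [v_1,v_4].
As a 30×20 matrix over Z this has rank 20, with invariant factors (1,1,1,1,1,1,1,1,1,1,1,1,1,1,1,1,1,1,1,2).

Computing H_k = (kernel of ∂_k) / (image of ∂_{k+1}):

  H_0: rank C_0 − rank ∂_1 = 10 − 9 = 1, and the invariant factors of ∂_1 are all 1, so H_0 = Z.
  H_1: rank ker ∂_1 − rank ∂_2 = (30 − 9) − 20 = 1, and ∂_2 has invariant factor 2 > 1, so H_1 = Z ⊕ Z/2.
  H_2: rank ker ∂_2 − rank ∂_3 = (20 − 20) − 0 = 0, and there is no ∂_3, so H_2 = 0.

(K is a triangulation of the Klein bottle.)

H_0 = Z,  H_1 = Z ⊕ Z/2,  H_2 = 0.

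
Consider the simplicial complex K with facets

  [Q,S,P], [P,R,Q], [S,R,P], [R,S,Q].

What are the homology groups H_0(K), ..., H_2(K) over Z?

Order the vertices as P < Q < R < S. Listing each simplex with vertices in this order, K has dimension 2 with simplices:

  0-simplices (4): P, Q, R, S
  1-simplices (6): PQ, PR, PS, QR, QS, RS
  2-simplices (4): PQR, PQS, PRS, QRS

giving chain groups C_0 ≅ Z^4, C_1 ≅ Z^6, C_2 ≅ Z^4.

∂_1: C_1 → C_0 maps an edge to its endpoints' difference, ∂[p,q] = q − p. For instance
  ∂PR = R − P.
The 4×6 boundary matrix has rank 3 and Smith normal form diag(1,1,1).

Boundary ∂_2: C_2 → C_1 acts by ∂[p,q,r] = [q,r] − [p,r] + [p,q]. For instance
  ∂PRS = RS − PS + PR,
  ∂PQS = QS − PS + PQ.
As a 6×4 matrix over Z this has rank 3, with invariant factors (1,1,1).

Computing H_k = (kernel of ∂_k) / (image of ∂_{k+1}):

  H_0: rank C_0 − rank ∂_1 = 4 − 3 = 1, and the invariant factors of ∂_1 are all 1, so H_0 = Z.
  H_1: rank ker ∂_1 − rank ∂_2 = (6 − 3) − 3 = 0, and the invariant factors of ∂_2 are all 1, so H_1 = 0.
  H_2: rank ker ∂_2 − rank ∂_3 = (4 − 3) − 0 = 1, and there is no ∂_3, so H_2 = Z.

(K is a triangulation of the 2-sphere S^2.)

H_0 ≅ Z,  H_1 = 0,  H_2 ≅ Z.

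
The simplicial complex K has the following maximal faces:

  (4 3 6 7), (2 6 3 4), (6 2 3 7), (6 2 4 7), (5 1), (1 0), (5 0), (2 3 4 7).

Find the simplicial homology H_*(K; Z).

H_0 = Z^2,  H_1 = Z,  H_2 = 0,  H_3 = Z.

K has 8 vertices, 13 edges, 10 triangles, 5 3-simplices.
rank ∂_0 = 0, rank ∂_1 = 6 ⇒ b_0 = 8 − 0 − 6 = 2; all invariant factors of ∂_1 are 1 so no torsion. So H_0 = Z^2.
rank ∂_1 = 6, rank ∂_2 = 6 ⇒ b_1 = 13 − 6 − 6 = 1; all invariant factors of ∂_2 are 1 so no torsion. So H_1 = Z.
rank ∂_2 = 6, rank ∂_3 = 4 ⇒ b_2 = 10 − 6 − 4 = 0; all invariant factors of ∂_3 are 1 so no torsion. So H_2 = 0.
rank ∂_3 = 4, rank ∂_4 = 0 ⇒ b_3 = 5 − 4 − 0 = 1. So H_3 = Z.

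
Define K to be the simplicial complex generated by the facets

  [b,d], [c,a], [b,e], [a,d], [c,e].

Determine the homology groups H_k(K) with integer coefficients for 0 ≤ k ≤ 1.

H_0 = Z,  H_1 = Z.

Fix the vertex order a < b < c < d < e and write every simplex with vertices in increasing order. Then dim K = 1 and the simplices of K are:

  0-simplices (5): a, b, c, d, e
  1-simplices (5): ac, ad, bd, be, ce

Hence C_0 ≅ Z^5, C_1 ≅ Z^5.

The boundary map ∂_1: C_1 → C_0 sends each edge [p,q] (with p < q) to q − p. For instance
  ∂bd = d − b.
The resulting 5×5 matrix has rank 4, and its Smith normal form has invariant factors (1,1,1,1).

Now H_k = ker ∂_k / im ∂_{k+1}, so:

  H_0: rank C_0 − rank ∂_1 = 5 − 4 = 1, and the invariant factors of ∂_1 are all 1, so H_0 = Z.
  H_1: rank ker ∂_1 − rank ∂_2 = (5 − 4) − 0 = 1, and there is no ∂_2, so H_1 = Z.

As a check, the Euler characteristic is 5 − 5 = 0, which agrees with 1 − 1 = 0.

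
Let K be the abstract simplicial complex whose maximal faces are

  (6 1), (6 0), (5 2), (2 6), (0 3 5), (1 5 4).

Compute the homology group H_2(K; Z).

H_2 = 0.

Order the vertices as 0 < 1 < 2 < 3 < 4 < 5 < 6. Listing each simplex with vertices in this order, K has dimension 2 with simplices:

  0-simplices (7): [0], [1], [2], [3], [4], [5], [6]
  1-simplices (10): [0,3], [0,5], [0,6], [1,4], [1,5], [1,6], [2,5], [2,6], [3,5], [4,5]
  2-simplices (2): [0,3,5], [1,4,5]

Hence C_0 ≅ Z^7, C_1 ≅ Z^10, C_2 ≅ Z^2.

Boundary ∂_1: C_1 → C_0 sends each edge [p,q] (with p < q) to q − p.
The resulting 7×10 matrix has rank 6, and its Smith normal form has invariant factors (1,1,1,1,1,1).

∂_2: C_2 → C_1 acts by ∂[p,q,r] = [q,r] − [p,r] + [p,q]. For instance
  ∂[0,3,5] = [3,5] − [0,5] + [0,3],
  ∂[1,4,5] = [4,5] − [1,5] + [1,4].
The 10×2 boundary matrix has rank 2 and Smith normal form diag(1,1).

From H_k ≅ ker(∂_k) / im(∂_{k+1}) we obtain:

  H_2: rank ker ∂_2 − rank ∂_3 = (2 − 2) − 0 = 0, and there is no ∂_3, so H_2 = 0.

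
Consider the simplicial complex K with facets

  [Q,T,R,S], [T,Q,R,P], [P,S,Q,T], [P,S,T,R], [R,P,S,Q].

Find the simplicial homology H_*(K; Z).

H_0 = Z,  H_1 = 0,  H_2 = 0,  H_3 = Z.

Order the vertices as P < Q < R < S < T. Listing each simplex with vertices in this order, K has dimension 3 with simplices:

  0-simplices (5): P, Q, R, S, T
  1-simplices (10): PQ, PR, PS, PT, QR, QS, QT, RS, RT, ST
  2-simplices (10): PQR, PQS, PQT, PRS, PRT, PST, QRS, QRT, QST, RST
  3-simplices (5): PQRS, PQRT, PQST, PRST, QRST

giving chain groups C_0 ≅ Z^5, C_1 ≅ Z^10, C_2 ≅ Z^10, C_3 ≅ Z^5.

The boundary map ∂_1: C_1 → C_0 sends each edge [p,q] (with p < q) to q − p. For instance
  ∂RT = T − R.
The resulting 5×10 matrix has rank 4, and its Smith normal form has invariant factors (1,1,1,1).

∂_2: C_2 → C_1 maps a triangle to the signed sum of its edges. For instance
  ∂QRT = RT − QT + QR,
  ∂PRT = RT − PT + PR.
This gives a 10×10 integer matrix of rank 6; reducing to Smith normal form yields diagonal entries (1,1,1,1,1,1).

The boundary map ∂_3: C_3 → C_2 sends each 3-simplex σ to the alternating sum Σ_i (−1)^i (σ with its i-th vertex removed). For instance
  ∂PQRT = QRT − PRT + PQT − PQR,
  ∂PQRS = QRS − PRS + PQS − PQR.
The 10×5 boundary matrix has rank 4 and Smith normal form diag(1,1,1,1).

Now H_k = ker ∂_k / im ∂_{k+1}, so:

  H_0: rank C_0 − rank ∂_1 = 5 − 4 = 1, and the invariant factors of ∂_1 are all 1, so H_0 ≅ Z.
  H_1: rank ker ∂_1 − rank ∂_2 = (10 − 4) − 6 = 0, and the invariant factors of ∂_2 are all 1, so H_1 ≅ 0.
  H_2: rank ker ∂_2 − rank ∂_3 = (10 − 6) − 4 = 0, and the invariant factors of ∂_3 are all 1, so H_2 ≅ 0.
  H_3: rank ker ∂_3 − rank ∂_4 = (5 − 4) − 0 = 1, and there is no ∂_4, so H_3 ≅ Z.

(K is a triangulation of the 3-sphere S^3.)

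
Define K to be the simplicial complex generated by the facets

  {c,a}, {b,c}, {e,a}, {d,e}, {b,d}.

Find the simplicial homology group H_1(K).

H_1 = Z.

Fix the vertex order a < b < c < d < e and write every simplex with vertices in increasing order. Then dim K = 1 and the simplices of K are:

  0-simplices (5): a, b, c, d, e
  1-simplices (5): ac, ae, bc, bd, de

giving chain groups C_0 ≅ Z^5, C_1 ≅ Z^5.

Boundary ∂_1: C_1 → C_0 sends each edge [p,q] (with p < q) to q − p. For instance
  ∂ae = e − a.
As a 5×5 matrix over Z this has rank 4, with invariant factors (1,1,1,1).

Now H_k = ker ∂_k / im ∂_{k+1}, so:

  H_1: rank ker ∂_1 − rank ∂_2 = (5 − 4) − 0 = 1, and there is no ∂_2, so H_1 = Z.

(K is a triangulation of the circle S^1.)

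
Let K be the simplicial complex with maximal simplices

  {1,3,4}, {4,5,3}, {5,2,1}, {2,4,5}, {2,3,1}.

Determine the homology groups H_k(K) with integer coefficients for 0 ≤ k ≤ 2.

We work with the vertex ordering 1 < 2 < 3 < 4 < 5. The simplices of K, each written with vertices in increasing order, are:

  0-simplices (5): [1], [2], [3], [4], [5]
  1-simplices (10): [1,2], [1,3], [1,4], [1,5], [2,3], [2,4], [2,5], [3,4], [3,5], [4,5]
  2-simplices (5): [1,2,3], [1,2,5], [1,3,4], [2,4,5], [3,4,5]

giving chain groups C_0 ≅ Z^5, C_1 ≅ Z^10, C_2 ≅ Z^5.

∂_1: C_1 → C_0 sends each edge [p,q] (with p < q) to q − p. For instance
  ∂[2,4] = [4] − [2].
The resulting 5×10 matrix has rank 4, and its Smith normal form has invariant factors (1,1,1,1).

The boundary map ∂_2: C_2 → C_1 sends each 2-simplex [p,q,r] to [q,r] − [p,r] + [p,q]. For instance
  ∂[1,3,4] = [3,4] − [1,4] + [1,3],
  ∂[3,4,5] = [4,5] − [3,5] + [3,4].
This gives a 10×5 integer matrix of rank 5; reducing to Smith normal form yields diagonal entries (1,1,1,1,1).

Computing H_k = (kernel of ∂_k) / (image of ∂_{k+1}):

  H_0: rank C_0 − rank ∂_1 = 5 − 4 = 1, and the invariant factors of ∂_1 are all 1, so H_0 = Z.
  H_1: rank ker ∂_1 − rank ∂_2 = (10 − 4) − 5 = 1, and the invariant factors of ∂_2 are all 1, so H_1 = Z.
  H_2: rank ker ∂_2 − rank ∂_3 = (5 − 5) − 0 = 0, and there is no ∂_3, so H_2 = 0.

(K is a triangulation of the Möbius band.)

H_0 ≅ Z,  H_1 ≅ Z,  H_2 = 0.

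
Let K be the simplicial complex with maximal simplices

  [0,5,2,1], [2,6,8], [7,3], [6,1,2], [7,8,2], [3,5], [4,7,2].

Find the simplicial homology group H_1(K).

We work with the vertex ordering 0 < 1 < 2 < 3 < 4 < 5 < 6 < 7 < 8. The simplices of K, each written with vertices in increasing order, are:

  0-simplices (9): [0], [1], [2], [3], [4], [5], [6], [7], [8]
  1-simplices (16): [0,1], [0,2], [0,5], [1,2], [1,5], [1,6], [2,4], [2,5], [2,6], [2,7], [2,8], [3,5], [3,7], [4,7], [6,8], [7,8]
  2-simplices (8): [0,1,2], [0,1,5], [0,2,5], [1,2,5], [1,2,6], [2,4,7], [2,6,8], [2,7,8]
  3-simplices (1): [0,1,2,5]

so the chain groups are C_0 ≅ Z^9, C_1 ≅ Z^16, C_2 ≅ Z^8, C_3 ≅ Z^1.

The boundary map ∂_1: C_1 → C_0 is given by ∂[p,q] = [q] − [p]. For instance
  ∂[0,1] = [1] − [0].
As a 9×16 matrix over Z this has rank 8, with invariant factors (1,1,1,1,1,1,1,1).

The boundary map ∂_2: C_2 → C_1 maps a triangle to the signed sum of its edges. For instance
  ∂[2,7,8] = [7,8] − [2,8] + [2,7],
  ∂[0,2,5] = [2,5] − [0,5] + [0,2].
As a 16×8 matrix over Z this has rank 7, with invariant factors (1,1,1,1,1,1,1).

∂_3: C_3 → C_2 sends each 3-simplex σ to the alternating sum Σ_i (−1)^i (σ with its i-th vertex removed). For instance
  ∂[0,1,2,5] = [1,2,5] − [0,2,5] + [0,1,5] − [0,1,2].
The 8×1 boundary matrix has rank 1 and Smith normal form diag(1).

From H_k ≅ ker(∂_k) / im(∂_{k+1}) we obtain:

  H_1: rank ker ∂_1 − rank ∂_2 = (16 − 8) − 7 = 1, and the invariant factors of ∂_2 are all 1, so H_1 ≅ Z.

H_1 = Z.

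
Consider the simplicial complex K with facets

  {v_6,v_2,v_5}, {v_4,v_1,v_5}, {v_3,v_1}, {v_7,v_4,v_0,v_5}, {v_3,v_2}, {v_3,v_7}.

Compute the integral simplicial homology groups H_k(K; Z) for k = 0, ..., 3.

H_0 ≅ Z,  H_1 ≅ Z^2,  H_2 = 0,  H_3 = 0.

Take the total order v_0 < v_1 < v_2 < v_3 < v_4 < v_5 < v_6 < v_7 on the vertex set. Then K (dimension 3) consists of the simplices:

  0-simplices (8): [v_0], [v_1], [v_2], [v_3], [v_4], [v_5], [v_6], [v_7]
  1-simplices (14): [v_0,v_4], [v_0,v_5], [v_0,v_7], [v_1,v_3], [v_1,v_4], [v_1,v_5], [v_2,v_3], [v_2,v_5], [v_2,v_6], [v_3,v_7], [v_4,v_5], [v_4,v_7], [v_5,v_6], [v_5,v_7]
  2-simplices (6): [v_0,v_4,v_5], [v_0,v_4,v_7], [v_0,v_5,v_7], [v_1,v_4,v_5], [v_2,v_5,v_6], [v_4,v_5,v_7]
  3-simplices (1): [v_0,v_4,v_5,v_7]

giving chain groups C_0 ≅ Z^8, C_1 ≅ Z^14, C_2 ≅ Z^6, C_3 ≅ Z^1.

Boundary ∂_1: C_1 → C_0 maps an edge to its endpoints' difference, ∂[p,q] = q − p.
The 8×14 boundary matrix has rank 7 and Smith normal form diag(1,1,1,1,1,1,1).

The boundary map ∂_2: C_2 → C_1 sends each 2-simplex [p,q,r] to [q,r] − [p,r] + [p,q]. For instance
  ∂[v_0,v_4,v_7] = [v_4,v_7] − [v_0,v_7] + [v_0,v_4],
  ∂[v_0,v_5,v_7] = [v_5,v_7] − [v_0,v_7] + [v_0,v_5].
The 14×6 boundary matrix has rank 5 and Smith normal form diag(1,1,1,1,1).

The boundary map ∂_3: C_3 → C_2 sends each 3-simplex σ to the alternating sum Σ_i (−1)^i (σ with its i-th vertex removed). For instance
  ∂[v_0,v_4,v_5,v_7] = [v_4,v_5,v_7] − [v_0,v_5,v_7] + [v_0,v_4,v_7] − [v_0,v_4,v_5].
The resulting 6×1 matrix has rank 1, and its Smith normal form has invariant factors (1).

Now H_k = ker ∂_k / im ∂_{k+1}, so:

  H_0: rank C_0 − rank ∂_1 = 8 − 7 = 1, and the invariant factors of ∂_1 are all 1, so H_0 ≅ Z.
  H_1: rank ker ∂_1 − rank ∂_2 = (14 − 7) − 5 = 2, and the invariant factors of ∂_2 are all 1, so H_1 ≅ Z^2.
  H_2: rank ker ∂_2 − rank ∂_3 = (6 − 5) − 1 = 0, and the invariant factors of ∂_3 are all 1, so H_2 ≅ 0.
  H_3: rank ker ∂_3 − rank ∂_4 = (1 − 1) − 0 = 0, and there is no ∂_4, so H_3 ≅ 0.

As a check, the Euler characteristic is 8 − 14 + 6 − 1 = -1, which agrees with 1 − 2 + 0 − 0 = -1.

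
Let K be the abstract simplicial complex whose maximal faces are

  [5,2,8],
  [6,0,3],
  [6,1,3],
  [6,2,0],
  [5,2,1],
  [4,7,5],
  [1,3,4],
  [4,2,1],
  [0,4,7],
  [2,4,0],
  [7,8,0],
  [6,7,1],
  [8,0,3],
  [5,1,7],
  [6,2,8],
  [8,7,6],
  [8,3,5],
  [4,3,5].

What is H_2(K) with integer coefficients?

We work with the vertex ordering 0 < 1 < 2 < 3 < 4 < 5 < 6 < 7 < 8. The simplices of K, each written with vertices in increasing order, are:

  0-simplices (9): [0], [1], [2], [3], [4], [5], [6], [7], [8]
  1-simplices (27): (27 of them)
  2-simplices (18): [0,2,4], [0,2,6], [0,3,6], [0,3,8], [0,4,7], [0,7,8], [1,2,4], [1,2,5], [1,3,4], [1,3,6], [1,5,7], [1,6,7], [2,5,8], [2,6,8], [3,4,5], [3,5,8], [4,5,7], [6,7,8]

giving chain groups C_0 ≅ Z^9, C_1 ≅ Z^27, C_2 ≅ Z^18.

The boundary map ∂_1: C_1 → C_0 sends each edge [p,q] (with p < q) to q − p. For instance
  ∂[2,6] = [6] − [2].
The 9×27 boundary matrix has rank 8 and Smith normal form diag(1,1,1,1,1,1,1,1).

Boundary ∂_2: C_2 → C_1 sends each 2-simplex [p,q,r] to [q,r] − [p,r] + [p,q]. For instance
  ∂[1,2,4] = [2,4] − [1,4] + [1,2],
  ∂[2,5,8] = [5,8] − [2,8] + [2,5].
This gives a 27×18 integer matrix of rank 18; reducing to Smith normal form yields diagonal entries (1,1,1,1,1,1,1,1,1,1,1,1,1,1,1,1,1,2).

Reading off H_k = ker ∂_k / im ∂_{k+1}:

  H_2: rank ker ∂_2 − rank ∂_3 = (18 − 18) − 0 = 0, and there is no ∂_3, so H_2 = 0.

(K is a triangulation of the Klein bottle.)

H_2 = 0.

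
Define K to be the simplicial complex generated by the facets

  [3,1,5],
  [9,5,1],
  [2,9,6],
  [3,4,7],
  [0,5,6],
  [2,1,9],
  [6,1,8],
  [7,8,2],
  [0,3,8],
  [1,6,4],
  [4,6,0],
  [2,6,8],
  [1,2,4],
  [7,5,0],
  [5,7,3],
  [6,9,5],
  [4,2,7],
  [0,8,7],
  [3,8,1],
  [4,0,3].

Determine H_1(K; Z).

Fix the vertex order 0 < 1 < 2 < 3 < 4 < 5 < 6 < 7 < 8 < 9 and write every simplex with vertices in increasing order. Then dim K = 2 and the simplices of K are:

  0-simplices (10): [0], [1], [2], [3], [4], [5], [6], [7], [8], [9]
  1-simplices (30): (30 of them)
  2-simplices (20): (20 of them)

so the chain groups are C_0 ≅ Z^10, C_1 ≅ Z^30, C_2 ≅ Z^20.

The boundary map ∂_1: C_1 → C_0 maps an edge to its endpoints' difference, ∂[p,q] = q − p. For instance
  ∂[2,7] = [7] − [2].
The 10×30 boundary matrix has rank 9 and Smith normal form diag(1,1,1,1,1,1,1,1,1).

Boundary ∂_2: C_2 → C_1 acts by ∂[p,q,r] = [q,r] − [p,r] + [p,q]. For instance
  ∂[2,7,8] = [7,8] − [2,8] + [2,7],
  ∂[3,5,7] = [5,7] − [3,7] + [3,5].
The 30×20 boundary matrix has rank 20 and Smith normal form diag(1,1,1,1,1,1,1,1,1,1,1,1,1,1,1,1,1,1,1,2).

From H_k ≅ ker(∂_k) / im(∂_{k+1}) we obtain:

  H_1: rank ker ∂_1 − rank ∂_2 = (30 − 9) − 20 = 1, and ∂_2 has invariant factor 2 > 1, so H_1 ≅ Z ⊕ Z_2.

(K is a triangulation of the Klein bottle.)

H_1 = Z ⊕ Z_2.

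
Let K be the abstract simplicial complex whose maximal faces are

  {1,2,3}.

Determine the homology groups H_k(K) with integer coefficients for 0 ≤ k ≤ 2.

H_0 = Z,  H_1 = 0,  H_2 = 0.

Fix the vertex order 1 < 2 < 3 and write every simplex with vertices in increasing order. Then dim K = 2 and the simplices of K are:

  0-simplices (3): [1], [2], [3]
  1-simplices (3): [1,2], [1,3], [2,3]
  2-simplices (1): [1,2,3]

so the chain groups are C_0 ≅ Z^3, C_1 ≅ Z^3, C_2 ≅ Z^1.

Boundary ∂_1: C_1 → C_0 sends each edge [p,q] (with p < q) to q − p. For instance
  ∂[1,3] = [3] − [1].
As a 3×3 matrix over Z this has rank 2, with invariant factors (1,1).

The boundary map ∂_2: C_2 → C_1 acts by ∂[p,q,r] = [q,r] − [p,r] + [p,q]. For instance
  ∂[1,2,3] = [2,3] − [1,3] + [1,2].
The 3×1 boundary matrix has rank 1 and Smith normal form diag(1).

Now H_k = ker ∂_k / im ∂_{k+1}, so:

  H_0: rank C_0 − rank ∂_1 = 3 − 2 = 1, and the invariant factors of ∂_1 are all 1, so H_0 ≅ Z.
  H_1: rank ker ∂_1 − rank ∂_2 = (3 − 2) − 1 = 0, and the invariant factors of ∂_2 are all 1, so H_1 ≅ 0.
  H_2: rank ker ∂_2 − rank ∂_3 = (1 − 1) − 0 = 0, and there is no ∂_3, so H_2 ≅ 0.

As a check, the Euler characteristic is 3 − 3 + 1 = 1, which agrees with 1 − 0 + 0 = 1.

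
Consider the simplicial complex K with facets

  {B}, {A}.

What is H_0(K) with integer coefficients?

H_0 = Z^2.

Fix the vertex order A < B and write every simplex with vertices in increasing order. Then dim K = 0 and the simplices of K are:

  0-simplices (2): A, B

giving chain groups C_0 ≅ Z^2.

From H_k ≅ ker(∂_k) / im(∂_{k+1}) we obtain:

  H_0: rank C_0 − rank ∂_1 = 2 − 0 = 2, and there is no ∂_1, so H_0 = Z^2.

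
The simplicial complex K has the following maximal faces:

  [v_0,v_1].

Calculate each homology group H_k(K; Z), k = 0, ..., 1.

Order the vertices as v_0 < v_1. Listing each simplex with vertices in this order, K has dimension 1 with simplices:

  0-simplices (2): [v_0], [v_1]
  1-simplices (1): [v_0,v_1]

so the chain groups are C_0 ≅ Z^2, C_1 ≅ Z^1.

Boundary ∂_1: C_1 → C_0 maps an edge to its endpoints' difference, ∂[p,q] = q − p. For instance
  ∂[v_0,v_1] = [v_1] − [v_0].
As a 2×1 matrix over Z this has rank 1, with invariant factors (1).

Reading off H_k = ker ∂_k / im ∂_{k+1}:

  H_0: rank C_0 − rank ∂_1 = 2 − 1 = 1, and the invariant factors of ∂_1 are all 1, so H_0 ≅ Z.
  H_1: rank ker ∂_1 − rank ∂_2 = (1 − 1) − 0 = 0, and there is no ∂_2, so H_1 ≅ 0.

H_0 ≅ Z,  H_1 = 0.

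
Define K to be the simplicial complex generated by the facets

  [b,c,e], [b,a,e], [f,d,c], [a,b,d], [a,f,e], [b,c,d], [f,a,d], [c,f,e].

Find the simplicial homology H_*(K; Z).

Take the total order a < b < c < d < e < f on the vertex set. Then K (dimension 2) consists of the simplices:

  0-simplices (6): a, b, c, d, e, f
  1-simplices (12): ab, ad, ae, af, bc, bd, be, cd, ce, cf, df, ef
  2-simplices (8): abd, abe, adf, aef, bcd, bce, cdf, cef

Hence C_0 ≅ Z^6, C_1 ≅ Z^12, C_2 ≅ Z^8.

The boundary map ∂_1: C_1 → C_0 maps an edge to its endpoints' difference, ∂[p,q] = q − p. For instance
  ∂be = e − b.
The 6×12 boundary matrix has rank 5 and Smith normal form diag(1,1,1,1,1).

The boundary map ∂_2: C_2 → C_1 acts by ∂[p,q,r] = [q,r] − [p,r] + [p,q]. For instance
  ∂adf = df − af + ad,
  ∂abe = be − ae + ab.
The resulting 12×8 matrix has rank 7, and its Smith normal form has invariant factors (1,1,1,1,1,1,1).

Now H_k = ker ∂_k / im ∂_{k+1}, so:

  H_0: rank C_0 − rank ∂_1 = 6 − 5 = 1, and the invariant factors of ∂_1 are all 1, so H_0 ≅ Z.
  H_1: rank ker ∂_1 − rank ∂_2 = (12 − 5) − 7 = 0, and the invariant factors of ∂_2 are all 1, so H_1 ≅ 0.
  H_2: rank ker ∂_2 − rank ∂_3 = (8 − 7) − 0 = 1, and there is no ∂_3, so H_2 ≅ Z.

H_0 ≅ Z,  H_1 = 0,  H_2 ≅ Z.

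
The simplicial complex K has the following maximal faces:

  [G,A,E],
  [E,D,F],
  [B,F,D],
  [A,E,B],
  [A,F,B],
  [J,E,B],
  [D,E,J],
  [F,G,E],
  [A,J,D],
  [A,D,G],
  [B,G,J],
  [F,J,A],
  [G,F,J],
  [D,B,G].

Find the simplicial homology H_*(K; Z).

Fix the vertex order A < B < D < E < F < G < J and write every simplex with vertices in increasing order. Then dim K = 2 and the simplices of K are:

  0-simplices (7): A, B, D, E, F, G, J
  1-simplices (21): AB, AD, AE, AF, AG, AJ, BD, BE, BF, BG, BJ, DE, DF, DG, DJ, EF, EG, EJ, FG, FJ, GJ
  2-simplices (14): ABE, ABF, ADG, ADJ, AEG, AFJ, BDF, BDG, BEJ, BGJ, DEF, DEJ, EFG, FGJ

giving chain groups C_0 ≅ Z^7, C_1 ≅ Z^21, C_2 ≅ Z^14.

∂_1: C_1 → C_0 is given by ∂[p,q] = [q] − [p].
As a 7×21 matrix over Z this has rank 6, with invariant factors (1,1,1,1,1,1).

The boundary map ∂_2: C_2 → C_1 maps a triangle to the signed sum of its edges. For instance
  ∂BDG = DG − BG + BD,
  ∂EFG = FG − EG + EF.
This gives a 21×14 integer matrix of rank 13; reducing to Smith normal form yields diagonal entries (1,1,1,1,1,1,1,1,1,1,1,1,1).

Computing H_k = (kernel of ∂_k) / (image of ∂_{k+1}):

  H_0: rank C_0 − rank ∂_1 = 7 − 6 = 1, and the invariant factors of ∂_1 are all 1, so H_0 ≅ Z.
  H_1: rank ker ∂_1 − rank ∂_2 = (21 − 6) − 13 = 2, and the invariant factors of ∂_2 are all 1, so H_1 ≅ Z^2.
  H_2: rank ker ∂_2 − rank ∂_3 = (14 − 13) − 0 = 1, and there is no ∂_3, so H_2 ≅ Z.

H_0 ≅ Z,  H_1 ≅ Z^2,  H_2 ≅ Z.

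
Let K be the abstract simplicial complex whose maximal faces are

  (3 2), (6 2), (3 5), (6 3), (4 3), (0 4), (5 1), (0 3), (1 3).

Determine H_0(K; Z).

H_0 = Z.

Order the vertices as 0 < 1 < 2 < 3 < 4 < 5 < 6. Listing each simplex with vertices in this order, K has dimension 1 with simplices:

  0-simplices (7): [0], [1], [2], [3], [4], [5], [6]
  1-simplices (9): [0,3], [0,4], [1,3], [1,5], [2,3], [2,6], [3,4], [3,5], [3,6]

Hence C_0 ≅ Z^7, C_1 ≅ Z^9.

∂_1: C_1 → C_0 is given by ∂[p,q] = [q] − [p]. For instance
  ∂[3,5] = [5] − [3].
The resulting 7×9 matrix has rank 6, and its Smith normal form has invariant factors (1,1,1,1,1,1).

Reading off H_k = ker ∂_k / im ∂_{k+1}:

  H_0: rank C_0 − rank ∂_1 = 7 − 6 = 1, and the invariant factors of ∂_1 are all 1, so H_0 ≅ Z.

(K is a triangulation of a wedge of 3 circles.)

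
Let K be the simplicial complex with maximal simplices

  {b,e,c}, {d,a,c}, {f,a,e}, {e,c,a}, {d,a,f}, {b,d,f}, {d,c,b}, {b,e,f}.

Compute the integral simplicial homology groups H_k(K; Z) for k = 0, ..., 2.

H_0 ≅ Z,  H_1 = 0,  H_2 ≅ Z.

Order the vertices as a < b < c < d < e < f. Listing each simplex with vertices in this order, K has dimension 2 with simplices:

  0-simplices (6): a, b, c, d, e, f
  1-simplices (12): ac, ad, ae, af, bc, bd, be, bf, cd, ce, df, ef
  2-simplices (8): acd, ace, adf, aef, bcd, bce, bdf, bef

so the chain groups are C_0 ≅ Z^6, C_1 ≅ Z^12, C_2 ≅ Z^8.

∂_1: C_1 → C_0 sends each edge [p,q] (with p < q) to q − p.
The resulting 6×12 matrix has rank 5, and its Smith normal form has invariant factors (1,1,1,1,1).

Boundary ∂_2: C_2 → C_1 maps a triangle to the signed sum of its edges. For instance
  ∂aef = ef − af + ae,
  ∂bdf = df − bf + bd.
As a 12×8 matrix over Z this has rank 7, with invariant factors (1,1,1,1,1,1,1).

Computing H_k = (kernel of ∂_k) / (image of ∂_{k+1}):

  H_0: rank C_0 − rank ∂_1 = 6 − 5 = 1, and the invariant factors of ∂_1 are all 1, so H_0 = Z.
  H_1: rank ker ∂_1 − rank ∂_2 = (12 − 5) − 7 = 0, and the invariant factors of ∂_2 are all 1, so H_1 = 0.
  H_2: rank ker ∂_2 − rank ∂_3 = (8 − 7) − 0 = 1, and there is no ∂_3, so H_2 = Z.

As a check, the Euler characteristic is 6 − 12 + 8 = 2, which agrees with 1 − 0 + 1 = 2.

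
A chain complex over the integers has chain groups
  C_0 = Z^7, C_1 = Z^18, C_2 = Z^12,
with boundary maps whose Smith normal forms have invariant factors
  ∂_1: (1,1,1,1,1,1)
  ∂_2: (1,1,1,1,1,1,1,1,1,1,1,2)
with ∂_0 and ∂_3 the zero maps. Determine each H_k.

H_0 = Z,  H_1 = Z_2,  H_2 = 0.

H_0: b_0 = 7 − 0 − 6 = 1; torsion from ∂_1 factors > 1: none. So H_0 = Z.
H_1: b_1 = 18 − 6 − 12 = 0; torsion from ∂_2 factors > 1: [2]. So H_1 = Z_2.
H_2: b_2 = 12 − 12 − 0 = 0; torsion from ∂_3 factors > 1: none. So H_2 = 0.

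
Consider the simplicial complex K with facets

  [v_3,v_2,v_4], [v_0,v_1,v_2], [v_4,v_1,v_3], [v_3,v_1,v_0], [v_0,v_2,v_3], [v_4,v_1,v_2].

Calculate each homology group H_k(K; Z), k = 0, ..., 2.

K has 5 vertices, 9 edges, 6 triangles.
rank ∂_0 = 0, rank ∂_1 = 4 ⇒ b_0 = 5 − 0 − 4 = 1; all invariant factors of ∂_1 are 1 so no torsion. So H_0 = Z.
rank ∂_1 = 4, rank ∂_2 = 5 ⇒ b_1 = 9 − 4 − 5 = 0; all invariant factors of ∂_2 are 1 so no torsion. So H_1 = 0.
rank ∂_2 = 5, rank ∂_3 = 0 ⇒ b_2 = 6 − 5 − 0 = 1. So H_2 = Z.

H_0 ≅ Z,  H_1 = 0,  H_2 ≅ Z.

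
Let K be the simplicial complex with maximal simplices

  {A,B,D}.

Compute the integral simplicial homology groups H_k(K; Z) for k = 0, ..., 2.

H_0 = Z,  H_1 = 0,  H_2 = 0.

Fix the vertex order A < B < D and write every simplex with vertices in increasing order. Then dim K = 2 and the simplices of K are:

  0-simplices (3): A, B, D
  1-simplices (3): AB, AD, BD
  2-simplices (1): ABD

Hence C_0 ≅ Z^3, C_1 ≅ Z^3, C_2 ≅ Z^1.

Boundary ∂_1: C_1 → C_0 maps an edge to its endpoints' difference, ∂[p,q] = q − p.
This gives a 3×3 integer matrix of rank 2; reducing to Smith normal form yields diagonal entries (1,1).

The boundary map ∂_2: C_2 → C_1 acts by ∂[p,q,r] = [q,r] − [p,r] + [p,q]. For instance
  ∂ABD = BD − AD + AB.
The resulting 3×1 matrix has rank 1, and its Smith normal form has invariant factors (1).

From H_k ≅ ker(∂_k) / im(∂_{k+1}) we obtain:

  H_0: rank C_0 − rank ∂_1 = 3 − 2 = 1, and the invariant factors of ∂_1 are all 1, so H_0 = Z.
  H_1: rank ker ∂_1 − rank ∂_2 = (3 − 2) − 1 = 0, and the invariant factors of ∂_2 are all 1, so H_1 = 0.
  H_2: rank ker ∂_2 − rank ∂_3 = (1 − 1) − 0 = 0, and there is no ∂_3, so H_2 = 0.

As a check, the Euler characteristic is 3 − 3 + 1 = 1, which agrees with 1 − 0 + 0 = 1.
(K is a triangulation of the 2-simplex.)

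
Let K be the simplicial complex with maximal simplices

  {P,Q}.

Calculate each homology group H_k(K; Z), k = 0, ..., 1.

H_0 ≅ Z,  H_1 = 0.

Order the vertices as P < Q. Listing each simplex with vertices in this order, K has dimension 1 with simplices:

  0-simplices (2): P, Q
  1-simplices (1): PQ

Hence C_0 ≅ Z^2, C_1 ≅ Z^1.

The boundary map ∂_1: C_1 → C_0 is given by ∂[p,q] = [q] − [p].
The 2×1 boundary matrix has rank 1 and Smith normal form diag(1).

From H_k ≅ ker(∂_k) / im(∂_{k+1}) we obtain:

  H_0: rank C_0 − rank ∂_1 = 2 − 1 = 1, and the invariant factors of ∂_1 are all 1, so H_0 ≅ Z.
  H_1: rank ker ∂_1 − rank ∂_2 = (1 − 1) − 0 = 0, and there is no ∂_2, so H_1 ≅ 0.

As a check, the Euler characteristic is 2 − 1 = 1, which agrees with 1 − 0 = 1.
(K is a triangulation of the 1-simplex.)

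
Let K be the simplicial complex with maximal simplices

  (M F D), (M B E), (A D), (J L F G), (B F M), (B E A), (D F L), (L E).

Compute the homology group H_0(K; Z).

H_0 ≅ Z.

Order the vertices as A < B < D < E < F < G < J < L < M. Listing each simplex with vertices in this order, K has dimension 3 with simplices:

  0-simplices (9): A, B, D, E, F, G, J, L, M
  1-simplices (18): AB, AD, AE, BE, BF, BM, DF, DL, DM, EL, EM, FG, FJ, FL, FM, GJ, GL, JL
  2-simplices (9): ABE, BEM, BFM, DFL, DFM, FGJ, FGL, FJL, GJL
  3-simplices (1): FGJL

Hence C_0 ≅ Z^9, C_1 ≅ Z^18, C_2 ≅ Z^9, C_3 ≅ Z^1.

Boundary ∂_1: C_1 → C_0 maps an edge to its endpoints' difference, ∂[p,q] = q − p.
As a 9×18 matrix over Z this has rank 8, with invariant factors (1,1,1,1,1,1,1,1).

∂_2: C_2 → C_1 maps a triangle to the signed sum of its edges. For instance
  ∂ABE = BE − AE + AB,
  ∂GJL = JL − GL + GJ.
As a 18×9 matrix over Z this has rank 8, with invariant factors (1,1,1,1,1,1,1,1).

∂_3: C_3 → C_2 sends each 3-simplex σ to the alternating sum Σ_i (−1)^i (σ with its i-th vertex removed). For instance
  ∂FGJL = GJL − FJL + FGL − FGJ.
The resulting 9×1 matrix has rank 1, and its Smith normal form has invariant factors (1).

Computing H_k = (kernel of ∂_k) / (image of ∂_{k+1}):

  H_0: rank C_0 − rank ∂_1 = 9 − 8 = 1, and the invariant factors of ∂_1 are all 1, so H_0 = Z.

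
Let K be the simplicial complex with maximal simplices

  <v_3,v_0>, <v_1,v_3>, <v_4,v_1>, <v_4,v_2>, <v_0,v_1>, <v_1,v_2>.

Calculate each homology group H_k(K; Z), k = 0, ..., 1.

H_0 ≅ Z,  H_1 ≅ Z^2.

Take the total order v_0 < v_1 < v_2 < v_3 < v_4 on the vertex set. Then K (dimension 1) consists of the simplices:

  0-simplices (5): [v_0], [v_1], [v_2], [v_3], [v_4]
  1-simplices (6): [v_0,v_1], [v_0,v_3], [v_1,v_2], [v_1,v_3], [v_1,v_4], [v_2,v_4]

so the chain groups are C_0 ≅ Z^5, C_1 ≅ Z^6.

The boundary map ∂_1: C_1 → C_0 is given by ∂[p,q] = [q] − [p].
The resulting 5×6 matrix has rank 4, and its Smith normal form has invariant factors (1,1,1,1).

Reading off H_k = ker ∂_k / im ∂_{k+1}:

  H_0: rank C_0 − rank ∂_1 = 5 − 4 = 1, and the invariant factors of ∂_1 are all 1, so H_0 = Z.
  H_1: rank ker ∂_1 − rank ∂_2 = (6 − 4) − 0 = 2, and there is no ∂_2, so H_1 = Z^2.

(K is a triangulation of a wedge of 2 circles.)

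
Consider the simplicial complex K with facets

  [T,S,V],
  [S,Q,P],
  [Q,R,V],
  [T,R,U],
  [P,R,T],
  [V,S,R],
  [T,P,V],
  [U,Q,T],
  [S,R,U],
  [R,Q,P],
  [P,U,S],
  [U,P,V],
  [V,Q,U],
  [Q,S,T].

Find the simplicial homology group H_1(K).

We work with the vertex ordering P < Q < R < S < T < U < V. The simplices of K, each written with vertices in increasing order, are:

  0-simplices (7): P, Q, R, S, T, U, V
  1-simplices (21): PQ, PR, PS, PT, PU, PV, QR, QS, QT, QU, QV, RS, RT, RU, RV, ST, SU, SV, TU, TV, UV
  2-simplices (14): PQR, PQS, PRT, PSU, PTV, PUV, QRV, QST, QTU, QUV, RSU, RSV, RTU, STV

so the chain groups are C_0 ≅ Z^7, C_1 ≅ Z^21, C_2 ≅ Z^14.

Boundary ∂_1: C_1 → C_0 sends each edge [p,q] (with p < q) to q − p.
As a 7×21 matrix over Z this has rank 6, with invariant factors (1,1,1,1,1,1).

The boundary map ∂_2: C_2 → C_1 acts by ∂[p,q,r] = [q,r] − [p,r] + [p,q]. For instance
  ∂PQS = QS − PS + PQ,
  ∂QST = ST − QT + QS.
The 21×14 boundary matrix has rank 13 and Smith normal form diag(1,1,1,1,1,1,1,1,1,1,1,1,1).

Reading off H_k = ker ∂_k / im ∂_{k+1}:

  H_1: rank ker ∂_1 − rank ∂_2 = (21 − 6) − 13 = 2, and the invariant factors of ∂_2 are all 1, so H_1 ≅ Z^2.

H_1 ≅ Z^2.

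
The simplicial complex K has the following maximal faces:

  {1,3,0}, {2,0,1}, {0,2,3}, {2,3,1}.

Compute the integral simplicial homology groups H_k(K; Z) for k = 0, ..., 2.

H_0 ≅ Z,  H_1 = 0,  H_2 ≅ Z.

We work with the vertex ordering 0 < 1 < 2 < 3. The simplices of K, each written with vertices in increasing order, are:

  0-simplices (4): [0], [1], [2], [3]
  1-simplices (6): [0,1], [0,2], [0,3], [1,2], [1,3], [2,3]
  2-simplices (4): [0,1,2], [0,1,3], [0,2,3], [1,2,3]

Hence C_0 ≅ Z^4, C_1 ≅ Z^6, C_2 ≅ Z^4.

Boundary ∂_1: C_1 → C_0 sends each edge [p,q] (with p < q) to q − p.
This gives a 4×6 integer matrix of rank 3; reducing to Smith normal form yields diagonal entries (1,1,1).

∂_2: C_2 → C_1 maps a triangle to the signed sum of its edges. For instance
  ∂[0,1,2] = [1,2] − [0,2] + [0,1],
  ∂[1,2,3] = [2,3] − [1,3] + [1,2].
As a 6×4 matrix over Z this has rank 3, with invariant factors (1,1,1).

Now H_k = ker ∂_k / im ∂_{k+1}, so:

  H_0: rank C_0 − rank ∂_1 = 4 − 3 = 1, and the invariant factors of ∂_1 are all 1, so H_0 ≅ Z.
  H_1: rank ker ∂_1 − rank ∂_2 = (6 − 3) − 3 = 0, and the invariant factors of ∂_2 are all 1, so H_1 ≅ 0.
  H_2: rank ker ∂_2 − rank ∂_3 = (4 − 3) − 0 = 1, and there is no ∂_3, so H_2 ≅ Z.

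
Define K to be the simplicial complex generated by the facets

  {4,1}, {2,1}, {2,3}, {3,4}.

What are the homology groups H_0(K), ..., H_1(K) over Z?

H_0 ≅ Z,  H_1 ≅ Z.

Take the total order 1 < 2 < 3 < 4 on the vertex set. Then K (dimension 1) consists of the simplices:

  0-simplices (4): [1], [2], [3], [4]
  1-simplices (4): [1,2], [1,4], [2,3], [3,4]

Hence C_0 ≅ Z^4, C_1 ≅ Z^4.

The boundary map ∂_1: C_1 → C_0 is given by ∂[p,q] = [q] − [p]. For instance
  ∂[2,3] = [3] − [2].
This gives a 4×4 integer matrix of rank 3; reducing to Smith normal form yields diagonal entries (1,1,1).

From H_k ≅ ker(∂_k) / im(∂_{k+1}) we obtain:

  H_0: rank C_0 − rank ∂_1 = 4 − 3 = 1, and the invariant factors of ∂_1 are all 1, so H_0 ≅ Z.
  H_1: rank ker ∂_1 − rank ∂_2 = (4 − 3) − 0 = 1, and there is no ∂_2, so H_1 ≅ Z.

(K is a triangulation of the circle S^1.)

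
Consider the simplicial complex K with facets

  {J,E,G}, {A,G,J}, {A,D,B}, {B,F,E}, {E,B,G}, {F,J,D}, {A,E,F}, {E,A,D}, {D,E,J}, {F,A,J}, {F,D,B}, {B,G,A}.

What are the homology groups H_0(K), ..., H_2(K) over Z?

H_0 ≅ Z,  H_1 ≅ Z/2Z,  H_2 = 0.

We work with the vertex ordering A < B < D < E < F < G < J. The simplices of K, each written with vertices in increasing order, are:

  0-simplices (7): A, B, D, E, F, G, J
  1-simplices (18): AB, AD, AE, AF, AG, AJ, BD, BE, BF, BG, DE, DF, DJ, EF, EG, EJ, FJ, GJ
  2-simplices (12): ABD, ABG, ADE, AEF, AFJ, AGJ, BDF, BEF, BEG, DEJ, DFJ, EGJ

so the chain groups are C_0 ≅ Z^7, C_1 ≅ Z^18, C_2 ≅ Z^12.

∂_1: C_1 → C_0 sends each edge [p,q] (with p < q) to q − p.
This gives a 7×18 integer matrix of rank 6; reducing to Smith normal form yields diagonal entries (1,1,1,1,1,1).

Boundary ∂_2: C_2 → C_1 maps a triangle to the signed sum of its edges. For instance
  ∂ADE = DE − AE + AD,
  ∂ABD = BD − AD + AB.
This gives a 18×12 integer matrix of rank 12; reducing to Smith normal form yields diagonal entries (1,1,1,1,1,1,1,1,1,1,1,2).

Reading off H_k = ker ∂_k / im ∂_{k+1}:

  H_0: rank C_0 − rank ∂_1 = 7 − 6 = 1, and the invariant factors of ∂_1 are all 1, so H_0 = Z.
  H_1: rank ker ∂_1 − rank ∂_2 = (18 − 6) − 12 = 0, and ∂_2 has invariant factor 2 > 1, so H_1 = Z/2Z.
  H_2: rank ker ∂_2 − rank ∂_3 = (12 − 12) − 0 = 0, and there is no ∂_3, so H_2 = 0.

As a check, the Euler characteristic is 7 − 18 + 12 = 1, which agrees with 1 − 0 + 0 = 1.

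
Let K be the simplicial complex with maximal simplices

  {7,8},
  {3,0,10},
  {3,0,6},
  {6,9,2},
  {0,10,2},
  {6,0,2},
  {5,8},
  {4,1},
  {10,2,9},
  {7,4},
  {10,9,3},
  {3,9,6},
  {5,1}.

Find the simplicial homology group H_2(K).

H_2 = Z.

We work with the vertex ordering 0 < 1 < 2 < 3 < 4 < 5 < 6 < 7 < 8 < 9 < 10. The simplices of K, each written with vertices in increasing order, are:

  0-simplices (11): [0], [1], [2], [3], [4], [5], [6], [7], [8], [9], [10]
  1-simplices (17): [0,2], [0,3], [0,6], [0,10], [1,4], [1,5], [2,6], [2,9], [2,10], [3,6], [3,9], [3,10], [4,7], [5,8], [6,9], [7,8], [9,10]
  2-simplices (8): [0,2,6], [0,2,10], [0,3,6], [0,3,10], [2,6,9], [2,9,10], [3,6,9], [3,9,10]

Hence C_0 ≅ Z^11, C_1 ≅ Z^17, C_2 ≅ Z^8.

Boundary ∂_1: C_1 → C_0 sends each edge [p,q] (with p < q) to q − p.
The resulting 11×17 matrix has rank 9, and its Smith normal form has invariant factors (1,1,1,1,1,1,1,1,1).

∂_2: C_2 → C_1 sends each 2-simplex [p,q,r] to [q,r] − [p,r] + [p,q]. For instance
  ∂[3,9,10] = [9,10] − [3,10] + [3,9],
  ∂[0,2,6] = [2,6] − [0,6] + [0,2].
This gives a 17×8 integer matrix of rank 7; reducing to Smith normal form yields diagonal entries (1,1,1,1,1,1,1).

Computing H_k = (kernel of ∂_k) / (image of ∂_{k+1}):

  H_2: rank ker ∂_2 − rank ∂_3 = (8 − 7) − 0 = 1, and there is no ∂_3, so H_2 ≅ Z.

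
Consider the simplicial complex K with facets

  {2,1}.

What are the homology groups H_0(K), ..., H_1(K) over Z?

K has 2 vertices, 1 edge.
rank ∂_0 = 0, rank ∂_1 = 1 ⇒ b_0 = 2 − 0 − 1 = 1; all invariant factors of ∂_1 are 1 so no torsion. So H_0 = Z.
rank ∂_1 = 1, rank ∂_2 = 0 ⇒ b_1 = 1 − 1 − 0 = 0. So H_1 = 0.

H_0 = Z,  H_1 = 0.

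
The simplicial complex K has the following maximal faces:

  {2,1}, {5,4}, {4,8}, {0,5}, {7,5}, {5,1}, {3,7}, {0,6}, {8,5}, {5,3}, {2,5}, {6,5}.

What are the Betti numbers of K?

Fix the vertex order 0 < 1 < 2 < 3 < 4 < 5 < 6 < 7 < 8 and write every simplex with vertices in increasing order. Then dim K = 1 and the simplices of K are:

  0-simplices (9): [0], [1], [2], [3], [4], [5], [6], [7], [8]
  1-simplices (12): [0,5], [0,6], [1,2], [1,5], [2,5], [3,5], [3,7], [4,5], [4,8], [5,6], [5,7], [5,8]

so the chain groups are C_0 ≅ Z^9, C_1 ≅ Z^12.

∂_1: C_1 → C_0 is given by ∂[p,q] = [q] − [p].
This gives a 9×12 integer matrix of rank 8; reducing to Smith normal form yields diagonal entries (1,1,1,1,1,1,1,1).

Reading off H_k = ker ∂_k / im ∂_{k+1}:

  H_0: rank C_0 − rank ∂_1 = 9 − 8 = 1, and the invariant factors of ∂_1 are all 1, so H_0 ≅ Z.
  H_1: rank ker ∂_1 − rank ∂_2 = (12 − 8) − 0 = 4, and there is no ∂_2, so H_1 ≅ Z^4.

As a check, the Euler characteristic is 9 − 12 = -3, which agrees with 1 − 4 = -3.

Hence the Betti numbers are b_0 = 1, b_1 = 4.

b_0 = 1, b_1 = 4.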